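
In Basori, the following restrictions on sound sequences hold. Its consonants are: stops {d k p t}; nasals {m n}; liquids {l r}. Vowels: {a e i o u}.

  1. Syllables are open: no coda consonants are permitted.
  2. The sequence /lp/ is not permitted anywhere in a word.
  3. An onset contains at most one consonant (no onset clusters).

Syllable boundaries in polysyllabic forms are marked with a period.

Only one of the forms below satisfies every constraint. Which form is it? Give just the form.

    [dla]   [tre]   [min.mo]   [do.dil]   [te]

[te]

[dla] — violates constraint 3: syllable 1 onset /dl/ has 2 consonants (> 1) → ill-formed
[tre] — violates constraint 3: syllable 1 onset /tr/ has 2 consonants (> 1) → ill-formed
[min.mo] — violates constraint 1: syllable 1 coda /n/ has 1 consonant (> 0) → ill-formed
[do.dil] — violates constraint 1: syllable 2 coda /l/ has 1 consonant (> 0) → ill-formed
[te] — σ1 onset /t/, coda /∅/ ok → well-formed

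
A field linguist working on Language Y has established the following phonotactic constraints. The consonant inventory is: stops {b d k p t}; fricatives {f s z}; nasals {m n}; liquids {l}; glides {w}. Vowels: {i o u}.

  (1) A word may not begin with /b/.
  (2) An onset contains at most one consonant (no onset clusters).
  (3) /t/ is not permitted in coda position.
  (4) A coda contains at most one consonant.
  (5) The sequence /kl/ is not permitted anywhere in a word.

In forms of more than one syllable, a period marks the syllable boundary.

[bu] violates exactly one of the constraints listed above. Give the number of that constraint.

1

[bu]: word begins with /b/.
This is a violation of constraint 1: "A word may not begin with /b/."
The remaining constraints (2, 3, 4, 5) are satisfied.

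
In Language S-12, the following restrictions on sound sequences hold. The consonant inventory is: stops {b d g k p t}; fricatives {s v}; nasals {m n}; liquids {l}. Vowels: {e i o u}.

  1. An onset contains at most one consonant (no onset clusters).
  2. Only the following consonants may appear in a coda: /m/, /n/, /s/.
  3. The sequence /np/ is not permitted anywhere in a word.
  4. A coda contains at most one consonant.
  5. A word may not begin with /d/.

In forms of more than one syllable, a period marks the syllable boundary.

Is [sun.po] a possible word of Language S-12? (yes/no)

no

[sun.po] — violates constraint 3: contains banned sequence /np/ → illicit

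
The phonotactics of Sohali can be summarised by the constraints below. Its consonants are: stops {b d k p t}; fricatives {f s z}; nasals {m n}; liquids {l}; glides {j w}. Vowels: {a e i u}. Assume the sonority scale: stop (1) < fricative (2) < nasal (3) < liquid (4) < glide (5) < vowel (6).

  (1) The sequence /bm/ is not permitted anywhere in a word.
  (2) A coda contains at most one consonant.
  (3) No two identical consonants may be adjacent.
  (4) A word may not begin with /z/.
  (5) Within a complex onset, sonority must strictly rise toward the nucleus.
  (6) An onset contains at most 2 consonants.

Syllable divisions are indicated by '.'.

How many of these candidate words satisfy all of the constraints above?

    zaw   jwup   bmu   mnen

zaw — violates constraint 4: word begins with /z/ → phonotactically illegal
jwup — violates constraint 5: syllable 1 onset /jw/: /j/ (glide, 5) → /w/ (glide, 5) does not rise → phonotactically illegal
bmu — violates constraint 1: contains banned sequence /bm/ → phonotactically illegal
mnen — violates constraint 5: syllable 1 onset /mn/: /m/ (nasal, 3) → /n/ (nasal, 3) does not rise → phonotactically illegal
No form is phonotactically legal → 0.

0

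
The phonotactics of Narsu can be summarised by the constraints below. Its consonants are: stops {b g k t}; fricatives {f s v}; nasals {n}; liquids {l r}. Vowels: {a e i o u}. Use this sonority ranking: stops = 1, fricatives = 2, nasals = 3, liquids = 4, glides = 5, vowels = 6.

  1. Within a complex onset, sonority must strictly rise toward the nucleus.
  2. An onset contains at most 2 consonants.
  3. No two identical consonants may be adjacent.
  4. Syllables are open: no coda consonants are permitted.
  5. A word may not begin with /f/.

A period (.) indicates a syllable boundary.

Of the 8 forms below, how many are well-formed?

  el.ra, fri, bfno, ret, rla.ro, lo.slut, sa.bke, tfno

el.ra — violates constraint 4: syllable 1 coda /l/ has 1 consonant (> 0) → ill-formed
fri — violates constraint 5: word begins with /f/ → ill-formed
bfno — violates constraint 2: syllable 1 onset /bfn/ has 3 consonants (> 2) → ill-formed
ret — violates constraint 4: syllable 1 coda /t/ has 1 consonant (> 0) → ill-formed
rla.ro — violates constraint 1: syllable 1 onset /rl/: /r/ (liquid, 4) → /l/ (liquid, 4) does not rise → ill-formed
lo.slut — violates constraint 4: syllable 2 coda /t/ has 1 consonant (> 0) → ill-formed
sa.bke — violates constraint 1: syllable 2 onset /bk/: /b/ (stop, 1) → /k/ (stop, 1) does not rise → ill-formed
tfno — violates constraint 2: syllable 1 onset /tfn/ has 3 consonants (> 2) → ill-formed
No form is well-formed → 0.

0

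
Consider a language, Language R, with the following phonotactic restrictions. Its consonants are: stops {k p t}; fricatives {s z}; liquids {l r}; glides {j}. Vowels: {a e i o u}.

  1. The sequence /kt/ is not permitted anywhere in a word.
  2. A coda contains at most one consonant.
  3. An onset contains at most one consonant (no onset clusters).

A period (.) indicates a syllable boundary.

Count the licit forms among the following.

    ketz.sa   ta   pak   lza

ketz.sa — violates constraint 2: syllable 1 coda /tz/ has 2 consonants (> 1) → illicit
ta — σ1 onset /t/, coda /∅/ ok → licit
pak — σ1 onset /p/, coda /k/ ok → licit
lza — violates constraint 3: syllable 1 onset /lz/ has 2 consonants (> 1) → illicit
Licit: ta, pak → 2.

2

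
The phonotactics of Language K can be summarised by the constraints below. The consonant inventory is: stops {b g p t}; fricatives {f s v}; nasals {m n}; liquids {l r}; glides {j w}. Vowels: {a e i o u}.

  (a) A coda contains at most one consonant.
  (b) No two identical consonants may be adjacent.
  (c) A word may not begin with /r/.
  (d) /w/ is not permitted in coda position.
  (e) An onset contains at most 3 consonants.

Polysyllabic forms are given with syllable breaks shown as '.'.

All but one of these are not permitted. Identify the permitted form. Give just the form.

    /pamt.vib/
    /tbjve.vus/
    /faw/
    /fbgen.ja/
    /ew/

/pamt.vib/ — violates constraint (a): syllable 1 coda /mt/ has 2 consonants (> 1) → not permitted
/tbjve.vus/ — violates constraint (e): syllable 1 onset /tbjv/ has 4 consonants (> 3) → not permitted
/faw/ — violates constraint (d): syllable 1 coda contains /w/ → not permitted
/fbgen.ja/ — σ1 onset /fbg/ (3C), coda /n/ ok; σ2 onset /j/, coda /∅/ ok → permitted
/ew/ — violates constraint (d): syllable 1 coda contains /w/ → not permitted

/fbgen.ja/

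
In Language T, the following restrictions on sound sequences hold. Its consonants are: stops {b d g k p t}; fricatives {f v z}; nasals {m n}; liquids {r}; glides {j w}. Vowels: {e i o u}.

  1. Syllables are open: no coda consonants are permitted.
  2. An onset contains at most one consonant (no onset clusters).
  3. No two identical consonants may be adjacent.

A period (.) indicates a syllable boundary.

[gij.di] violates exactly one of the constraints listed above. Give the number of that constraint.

[gij.di]: syllable 1 coda /j/ has 1 consonant (> 0).
This is a violation of constraint 1: "Syllables are open: no coda consonants are permitted."
The remaining constraints (2, 3) are satisfied.

1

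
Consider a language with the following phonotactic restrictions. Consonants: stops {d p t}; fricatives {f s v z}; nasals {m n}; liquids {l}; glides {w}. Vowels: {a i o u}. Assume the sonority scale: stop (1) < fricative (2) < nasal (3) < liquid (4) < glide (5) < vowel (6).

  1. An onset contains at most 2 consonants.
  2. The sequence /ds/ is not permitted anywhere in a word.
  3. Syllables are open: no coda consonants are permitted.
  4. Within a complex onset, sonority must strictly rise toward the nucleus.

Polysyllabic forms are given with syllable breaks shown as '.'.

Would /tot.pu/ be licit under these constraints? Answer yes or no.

no

/tot.pu/ — violates constraint 3: syllable 1 coda /t/ has 1 consonant (> 0) → illicit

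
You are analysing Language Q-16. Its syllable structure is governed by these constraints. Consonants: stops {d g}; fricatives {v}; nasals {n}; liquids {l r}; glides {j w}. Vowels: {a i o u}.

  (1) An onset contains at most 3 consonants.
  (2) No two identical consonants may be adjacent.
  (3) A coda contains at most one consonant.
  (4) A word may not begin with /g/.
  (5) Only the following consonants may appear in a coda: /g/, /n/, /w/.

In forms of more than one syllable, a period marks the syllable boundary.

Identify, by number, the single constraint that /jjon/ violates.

2

/jjon/: adjacent identical consonants /jj/.
This is a violation of constraint 2: "No two identical consonants may be adjacent."
The remaining constraints (1, 3, 4, 5) are satisfied.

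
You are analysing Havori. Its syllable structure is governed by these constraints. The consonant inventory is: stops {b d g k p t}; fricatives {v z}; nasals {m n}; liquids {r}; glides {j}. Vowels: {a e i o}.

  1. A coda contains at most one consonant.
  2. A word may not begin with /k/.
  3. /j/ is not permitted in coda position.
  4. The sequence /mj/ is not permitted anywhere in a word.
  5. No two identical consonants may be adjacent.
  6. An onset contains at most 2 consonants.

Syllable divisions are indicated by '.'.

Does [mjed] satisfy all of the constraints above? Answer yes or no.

no

[mjed] — violates constraint 4: contains banned sequence /mj/ → illicit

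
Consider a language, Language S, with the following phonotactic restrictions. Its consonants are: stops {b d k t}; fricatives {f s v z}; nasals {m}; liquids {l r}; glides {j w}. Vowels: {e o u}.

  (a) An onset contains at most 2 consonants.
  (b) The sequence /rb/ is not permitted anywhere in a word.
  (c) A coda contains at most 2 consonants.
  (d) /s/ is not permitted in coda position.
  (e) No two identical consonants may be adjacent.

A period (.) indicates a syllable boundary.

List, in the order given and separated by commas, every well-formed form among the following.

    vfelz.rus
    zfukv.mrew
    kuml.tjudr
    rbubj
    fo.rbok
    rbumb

zfukv.mrew, kuml.tjudr

vfelz.rus — violates constraint (d): syllable 2 coda contains /s/ → ill-formed
zfukv.mrew — σ1 onset /zf/ (2C), coda /kv/ (2C) ok; σ2 onset /mr/ (2C), coda /w/ ok → well-formed
kuml.tjudr — σ1 onset /k/, coda /ml/ (2C) ok; σ2 onset /tj/ (2C), coda /dr/ (2C) ok → well-formed
rbubj — violates constraint (b): contains banned sequence /rb/ → ill-formed
fo.rbok — violates constraint (b): contains banned sequence /rb/ → ill-formed
rbumb — violates constraint (b): contains banned sequence /rb/ → ill-formed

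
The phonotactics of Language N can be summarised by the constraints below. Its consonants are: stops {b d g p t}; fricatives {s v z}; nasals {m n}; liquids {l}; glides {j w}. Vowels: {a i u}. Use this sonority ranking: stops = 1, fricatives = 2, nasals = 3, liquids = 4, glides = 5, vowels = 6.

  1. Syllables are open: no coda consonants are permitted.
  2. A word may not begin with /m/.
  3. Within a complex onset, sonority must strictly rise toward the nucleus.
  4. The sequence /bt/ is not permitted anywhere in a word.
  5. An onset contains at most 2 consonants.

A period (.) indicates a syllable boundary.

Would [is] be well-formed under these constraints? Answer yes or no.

[is] — violates constraint 1: syllable 1 coda /s/ has 1 consonant (> 0) → ill-formed

no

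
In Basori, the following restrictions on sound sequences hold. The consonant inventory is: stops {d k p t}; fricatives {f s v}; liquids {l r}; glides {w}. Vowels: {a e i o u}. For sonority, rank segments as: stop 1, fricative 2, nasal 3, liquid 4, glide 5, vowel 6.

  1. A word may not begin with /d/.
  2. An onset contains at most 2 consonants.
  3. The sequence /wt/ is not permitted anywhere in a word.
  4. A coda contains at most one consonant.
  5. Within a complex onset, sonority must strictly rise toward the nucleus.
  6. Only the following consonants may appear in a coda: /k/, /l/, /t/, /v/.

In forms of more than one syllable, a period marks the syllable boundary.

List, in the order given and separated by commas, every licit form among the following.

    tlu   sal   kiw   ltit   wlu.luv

tlu, sal

tlu — σ1 onset /tl/ (1→4 rises), coda /∅/ ok → licit
sal — σ1 onset /s/, coda /l/ ok → licit
kiw — violates constraint 6: syllable 1 coda contains /w/, which is not a licensed coda consonant → illicit
ltit — violates constraint 5: syllable 1 onset /lt/: /l/ (liquid, 4) → /t/ (stop, 1) does not rise → illicit
wlu.luv — violates constraint 5: syllable 1 onset /wl/: /w/ (glide, 5) → /l/ (liquid, 4) does not rise → illicit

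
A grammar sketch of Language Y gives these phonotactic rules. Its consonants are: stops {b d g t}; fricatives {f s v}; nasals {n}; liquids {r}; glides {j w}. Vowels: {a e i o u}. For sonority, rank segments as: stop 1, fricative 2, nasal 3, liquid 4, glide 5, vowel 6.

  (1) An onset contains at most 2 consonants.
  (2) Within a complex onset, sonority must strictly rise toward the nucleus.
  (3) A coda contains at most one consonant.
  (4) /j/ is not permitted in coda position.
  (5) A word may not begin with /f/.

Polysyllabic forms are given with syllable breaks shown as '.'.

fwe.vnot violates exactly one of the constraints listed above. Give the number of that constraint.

fwe.vnot: word begins with /f/.
This is a violation of constraint 5: "A word may not begin with /f/."
The remaining constraints (1, 2, 3, 4) are satisfied.

5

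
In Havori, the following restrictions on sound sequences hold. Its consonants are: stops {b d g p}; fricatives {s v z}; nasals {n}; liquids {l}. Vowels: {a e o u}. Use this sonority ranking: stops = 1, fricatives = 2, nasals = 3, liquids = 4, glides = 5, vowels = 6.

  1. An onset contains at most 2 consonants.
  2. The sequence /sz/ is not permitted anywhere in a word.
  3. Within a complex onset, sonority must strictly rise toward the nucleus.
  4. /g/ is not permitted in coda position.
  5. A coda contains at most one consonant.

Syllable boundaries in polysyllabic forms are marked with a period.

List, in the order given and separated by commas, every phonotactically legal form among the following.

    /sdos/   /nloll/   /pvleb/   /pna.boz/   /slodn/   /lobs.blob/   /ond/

/pna.boz/

/sdos/ — violates constraint 3: syllable 1 onset /sd/: /s/ (fricative, 2) → /d/ (stop, 1) does not rise → phonotactically illegal
/nloll/ — violates constraint 5: syllable 1 coda /ll/ has 2 consonants (> 1) → phonotactically illegal
/pvleb/ — violates constraint 1: syllable 1 onset /pvl/ has 3 consonants (> 2) → phonotactically illegal
/pna.boz/ — σ1 onset /pn/ (1→3 rises), coda /∅/ ok; σ2 onset /b/, coda /z/ ok → phonotactically legal
/slodn/ — violates constraint 5: syllable 1 coda /dn/ has 2 consonants (> 1) → phonotactically illegal
/lobs.blob/ — violates constraint 5: syllable 1 coda /bs/ has 2 consonants (> 1) → phonotactically illegal
/ond/ — violates constraint 5: syllable 1 coda /nd/ has 2 consonants (> 1) → phonotactically illegal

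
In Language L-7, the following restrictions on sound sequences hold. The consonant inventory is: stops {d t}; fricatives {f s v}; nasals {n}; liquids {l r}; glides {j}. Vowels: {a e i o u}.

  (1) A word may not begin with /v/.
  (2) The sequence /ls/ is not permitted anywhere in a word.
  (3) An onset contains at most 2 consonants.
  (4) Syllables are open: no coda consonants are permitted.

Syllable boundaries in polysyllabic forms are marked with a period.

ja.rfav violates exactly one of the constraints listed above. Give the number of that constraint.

ja.rfav: syllable 2 coda /v/ has 1 consonant (> 0).
This is a violation of constraint 4: "Syllables are open: no coda consonants are permitted."
The remaining constraints (1, 2, 3) are satisfied.

4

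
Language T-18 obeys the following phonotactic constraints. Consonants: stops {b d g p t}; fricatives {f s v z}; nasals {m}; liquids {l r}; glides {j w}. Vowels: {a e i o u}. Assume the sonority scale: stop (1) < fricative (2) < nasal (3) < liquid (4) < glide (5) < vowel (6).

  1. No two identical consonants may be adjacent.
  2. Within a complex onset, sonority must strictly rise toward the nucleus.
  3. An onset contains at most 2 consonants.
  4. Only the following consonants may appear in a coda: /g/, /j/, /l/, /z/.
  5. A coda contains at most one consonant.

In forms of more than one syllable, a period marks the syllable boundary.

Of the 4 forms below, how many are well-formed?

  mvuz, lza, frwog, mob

0

mvuz — violates constraint 2: syllable 1 onset /mv/: /m/ (nasal, 3) → /v/ (fricative, 2) does not rise → ill-formed
lza — violates constraint 2: syllable 1 onset /lz/: /l/ (liquid, 4) → /z/ (fricative, 2) does not rise → ill-formed
frwog — violates constraint 3: syllable 1 onset /frw/ has 3 consonants (> 2) → ill-formed
mob — violates constraint 4: syllable 1 coda contains /b/, which is not a licensed coda consonant → ill-formed
No form is well-formed → 0.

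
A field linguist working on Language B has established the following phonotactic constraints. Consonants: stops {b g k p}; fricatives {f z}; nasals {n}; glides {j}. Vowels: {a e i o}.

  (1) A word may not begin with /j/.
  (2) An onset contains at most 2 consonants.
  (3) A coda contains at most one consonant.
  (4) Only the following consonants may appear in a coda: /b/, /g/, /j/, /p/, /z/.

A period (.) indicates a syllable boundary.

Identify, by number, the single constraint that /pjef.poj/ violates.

4

/pjef.poj/: syllable 1 coda contains /f/, which is not a licensed coda consonant.
This is a violation of constraint 4: "Only the following consonants may appear in a coda: /b/, /g/, /j/, /p/, /z/."
The remaining constraints (1, 2, 3) are satisfied.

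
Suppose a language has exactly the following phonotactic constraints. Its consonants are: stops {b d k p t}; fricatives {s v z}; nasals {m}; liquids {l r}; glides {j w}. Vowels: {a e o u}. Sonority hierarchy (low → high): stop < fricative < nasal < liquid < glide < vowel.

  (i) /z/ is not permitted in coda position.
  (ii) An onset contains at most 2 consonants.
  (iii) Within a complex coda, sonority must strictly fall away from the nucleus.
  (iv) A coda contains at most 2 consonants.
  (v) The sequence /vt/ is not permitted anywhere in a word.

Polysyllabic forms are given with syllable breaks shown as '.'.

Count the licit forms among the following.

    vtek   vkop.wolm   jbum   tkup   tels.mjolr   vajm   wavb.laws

vtek — violates constraint (v): contains banned sequence /vt/ → illicit
vkop.wolm — σ1 onset /vk/ (2C), coda /p/ ok; σ2 onset /w/, coda /lm/ (4→3 falls) ok → licit
jbum — σ1 onset /jb/ (2C), coda /m/ ok → licit
tkup — σ1 onset /tk/ (2C), coda /p/ ok → licit
tels.mjolr — violates constraint (iii): syllable 2 coda /lr/: /l/ (liquid, 4) → /r/ (liquid, 4) does not fall → illicit
vajm — σ1 onset /v/, coda /jm/ (5→3 falls) ok → licit
wavb.laws — σ1 onset /w/, coda /vb/ (2→1 falls) ok; σ2 onset /l/, coda /ws/ (5→2 falls) ok → licit
Licit: vkop.wolm, jbum, tkup, vajm, wavb.laws → 5.

5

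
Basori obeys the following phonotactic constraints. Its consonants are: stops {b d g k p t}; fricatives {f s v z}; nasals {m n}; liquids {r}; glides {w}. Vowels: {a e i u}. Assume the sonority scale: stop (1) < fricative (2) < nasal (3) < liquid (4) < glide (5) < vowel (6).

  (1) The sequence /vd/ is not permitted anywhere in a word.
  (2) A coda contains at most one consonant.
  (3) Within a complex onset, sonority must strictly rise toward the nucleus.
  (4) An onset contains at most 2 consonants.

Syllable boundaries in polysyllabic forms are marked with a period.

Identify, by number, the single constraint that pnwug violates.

pnwug: syllable 1 onset /pnw/ has 3 consonants (> 2).
This is a violation of constraint 4: "An onset contains at most 2 consonants."
The remaining constraints (1, 2, 3) are satisfied.

4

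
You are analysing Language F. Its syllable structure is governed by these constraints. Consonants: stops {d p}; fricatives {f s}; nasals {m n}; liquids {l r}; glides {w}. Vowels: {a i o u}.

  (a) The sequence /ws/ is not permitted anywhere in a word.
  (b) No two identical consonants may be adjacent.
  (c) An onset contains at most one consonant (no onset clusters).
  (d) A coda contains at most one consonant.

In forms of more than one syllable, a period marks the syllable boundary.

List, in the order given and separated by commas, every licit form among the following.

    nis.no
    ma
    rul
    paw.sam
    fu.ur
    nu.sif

nis.no — σ1 onset /n/, coda /s/ ok; σ2 onset /n/, coda /∅/ ok → licit
ma — σ1 onset /m/, coda /∅/ ok → licit
rul — σ1 onset /r/, coda /l/ ok → licit
paw.sam — violates constraint (a): contains banned sequence /ws/ → illicit
fu.ur — σ1 onset /f/, coda /∅/ ok; σ2 onset /∅/, coda /r/ ok → licit
nu.sif — σ1 onset /n/, coda /∅/ ok; σ2 onset /s/, coda /f/ ok → licit

nis.no, ma, rul, fu.ur, nu.sif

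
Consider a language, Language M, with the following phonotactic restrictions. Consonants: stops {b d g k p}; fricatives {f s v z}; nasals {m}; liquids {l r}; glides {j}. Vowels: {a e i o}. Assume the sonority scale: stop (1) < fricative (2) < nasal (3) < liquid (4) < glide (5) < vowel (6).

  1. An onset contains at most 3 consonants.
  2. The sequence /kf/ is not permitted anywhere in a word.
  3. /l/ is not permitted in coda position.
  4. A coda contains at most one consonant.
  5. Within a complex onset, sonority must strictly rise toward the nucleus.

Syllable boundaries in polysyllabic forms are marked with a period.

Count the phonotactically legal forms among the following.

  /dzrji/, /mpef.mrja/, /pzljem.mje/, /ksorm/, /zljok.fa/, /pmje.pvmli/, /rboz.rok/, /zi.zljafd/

0

/dzrji/ — violates constraint 1: syllable 1 onset /dzrj/ has 4 consonants (> 3) → phonotactically illegal
/mpef.mrja/ — violates constraint 5: syllable 1 onset /mp/: /m/ (nasal, 3) → /p/ (stop, 1) does not rise → phonotactically illegal
/pzljem.mje/ — violates constraint 1: syllable 1 onset /pzlj/ has 4 consonants (> 3) → phonotactically illegal
/ksorm/ — violates constraint 4: syllable 1 coda /rm/ has 2 consonants (> 1) → phonotactically illegal
/zljok.fa/ — violates constraint 2: contains banned sequence /kf/ → phonotactically illegal
/pmje.pvmli/ — violates constraint 1: syllable 2 onset /pvml/ has 4 consonants (> 3) → phonotactically illegal
/rboz.rok/ — violates constraint 5: syllable 1 onset /rb/: /r/ (liquid, 4) → /b/ (stop, 1) does not rise → phonotactically illegal
/zi.zljafd/ — violates constraint 4: syllable 2 coda /fd/ has 2 consonants (> 1) → phonotactically illegal
No form is phonotactically legal → 0.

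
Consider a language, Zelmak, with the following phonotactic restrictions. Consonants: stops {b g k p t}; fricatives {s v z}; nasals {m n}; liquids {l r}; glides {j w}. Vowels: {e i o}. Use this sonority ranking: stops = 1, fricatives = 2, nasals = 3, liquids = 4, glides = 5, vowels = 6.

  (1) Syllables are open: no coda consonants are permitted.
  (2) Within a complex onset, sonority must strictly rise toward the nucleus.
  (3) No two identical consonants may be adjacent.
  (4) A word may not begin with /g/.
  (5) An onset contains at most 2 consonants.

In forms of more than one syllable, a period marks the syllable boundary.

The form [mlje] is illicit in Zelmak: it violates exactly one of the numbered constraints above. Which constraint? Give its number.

[mlje]: syllable 1 onset /mlj/ has 3 consonants (> 2).
This is a violation of constraint 5: "An onset contains at most 2 consonants."
The remaining constraints (1, 2, 3, 4) are satisfied.

5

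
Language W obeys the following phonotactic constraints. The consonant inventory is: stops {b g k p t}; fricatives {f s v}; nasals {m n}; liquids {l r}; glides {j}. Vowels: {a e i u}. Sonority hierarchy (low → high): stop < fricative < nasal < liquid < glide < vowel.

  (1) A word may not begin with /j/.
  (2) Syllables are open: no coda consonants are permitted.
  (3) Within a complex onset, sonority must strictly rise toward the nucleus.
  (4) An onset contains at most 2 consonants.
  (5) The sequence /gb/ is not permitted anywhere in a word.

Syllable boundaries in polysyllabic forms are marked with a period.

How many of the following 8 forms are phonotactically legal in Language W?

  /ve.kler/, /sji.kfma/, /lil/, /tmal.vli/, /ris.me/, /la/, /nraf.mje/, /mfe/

/ve.kler/ — violates constraint 2: syllable 2 coda /r/ has 1 consonant (> 0) → phonotactically illegal
/sji.kfma/ — violates constraint 4: syllable 2 onset /kfm/ has 3 consonants (> 2) → phonotactically illegal
/lil/ — violates constraint 2: syllable 1 coda /l/ has 1 consonant (> 0) → phonotactically illegal
/tmal.vli/ — violates constraint 2: syllable 1 coda /l/ has 1 consonant (> 0) → phonotactically illegal
/ris.me/ — violates constraint 2: syllable 1 coda /s/ has 1 consonant (> 0) → phonotactically illegal
/la/ — σ1 onset /l/, coda /∅/ ok → phonotactically legal
/nraf.mje/ — violates constraint 2: syllable 1 coda /f/ has 1 consonant (> 0) → phonotactically illegal
/mfe/ — violates constraint 3: syllable 1 onset /mf/: /m/ (nasal, 3) → /f/ (fricative, 2) does not rise → phonotactically illegal
Phonotactically legal: /la/ → 1.

1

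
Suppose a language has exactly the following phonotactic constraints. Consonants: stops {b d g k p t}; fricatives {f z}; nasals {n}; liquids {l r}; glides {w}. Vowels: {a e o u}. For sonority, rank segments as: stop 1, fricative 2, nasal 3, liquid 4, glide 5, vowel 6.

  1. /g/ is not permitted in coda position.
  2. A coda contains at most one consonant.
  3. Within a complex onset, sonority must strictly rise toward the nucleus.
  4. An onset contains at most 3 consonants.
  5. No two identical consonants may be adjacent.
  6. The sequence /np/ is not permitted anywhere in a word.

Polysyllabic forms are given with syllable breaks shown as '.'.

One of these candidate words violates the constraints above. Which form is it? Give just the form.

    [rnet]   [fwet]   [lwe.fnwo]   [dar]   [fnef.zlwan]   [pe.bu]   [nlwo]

[rnet] — violates constraint 3: syllable 1 onset /rn/: /r/ (liquid, 4) → /n/ (nasal, 3) does not rise → not permitted
[fwet] — σ1 onset /fw/ (2→5 rises), coda /t/ ok → permitted
[lwe.fnwo] — σ1 onset /lw/ (4→5 rises), coda /∅/ ok; σ2 onset /fnw/ (2→3→5 rises), coda /∅/ ok → permitted
[dar] — σ1 onset /d/, coda /r/ ok → permitted
[fnef.zlwan] — σ1 onset /fn/ (2→3 rises), coda /f/ ok; σ2 onset /zlw/ (2→4→5 rises), coda /n/ ok → permitted
[pe.bu] — σ1 onset /p/, coda /∅/ ok; σ2 onset /b/, coda /∅/ ok → permitted
[nlwo] — σ1 onset /nlw/ (3→4→5 rises), coda /∅/ ok → permitted

[rnet]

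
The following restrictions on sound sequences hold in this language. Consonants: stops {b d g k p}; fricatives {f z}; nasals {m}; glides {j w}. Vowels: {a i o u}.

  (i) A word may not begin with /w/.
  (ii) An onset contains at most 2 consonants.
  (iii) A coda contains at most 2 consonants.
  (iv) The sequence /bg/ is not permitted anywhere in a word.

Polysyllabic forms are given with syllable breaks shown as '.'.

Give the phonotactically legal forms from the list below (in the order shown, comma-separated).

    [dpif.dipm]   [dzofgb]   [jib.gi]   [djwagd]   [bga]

[dpif.dipm]

[dpif.dipm] — σ1 onset /dp/ (2C), coda /f/ ok; σ2 onset /d/, coda /pm/ (2C) ok → phonotactically legal
[dzofgb] — violates constraint (iii): syllable 1 coda /fgb/ has 3 consonants (> 2) → phonotactically illegal
[jib.gi] — violates constraint (iv): contains banned sequence /bg/ → phonotactically illegal
[djwagd] — violates constraint (ii): syllable 1 onset /djw/ has 3 consonants (> 2) → phonotactically illegal
[bga] — violates constraint (iv): contains banned sequence /bg/ → phonotactically illegal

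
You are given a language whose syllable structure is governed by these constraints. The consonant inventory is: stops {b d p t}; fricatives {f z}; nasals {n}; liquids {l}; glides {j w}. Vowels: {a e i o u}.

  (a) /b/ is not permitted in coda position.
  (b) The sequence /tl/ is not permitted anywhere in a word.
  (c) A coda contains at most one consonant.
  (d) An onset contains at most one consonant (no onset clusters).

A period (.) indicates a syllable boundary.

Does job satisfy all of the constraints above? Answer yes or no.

no

job — violates constraint (a): syllable 1 coda contains /b/ → phonotactically illegal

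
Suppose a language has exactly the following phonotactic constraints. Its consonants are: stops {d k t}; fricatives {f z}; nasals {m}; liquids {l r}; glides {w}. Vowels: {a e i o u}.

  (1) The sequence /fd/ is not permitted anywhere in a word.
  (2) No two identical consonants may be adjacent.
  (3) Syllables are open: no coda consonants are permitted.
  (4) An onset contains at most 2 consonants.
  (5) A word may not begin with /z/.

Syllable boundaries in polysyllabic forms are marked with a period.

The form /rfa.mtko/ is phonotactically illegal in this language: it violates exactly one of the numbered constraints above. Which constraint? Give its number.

4

/rfa.mtko/: syllable 2 onset /mtk/ has 3 consonants (> 2).
This is a violation of constraint 4: "An onset contains at most 2 consonants."
The remaining constraints (1, 2, 3, 5) are satisfied.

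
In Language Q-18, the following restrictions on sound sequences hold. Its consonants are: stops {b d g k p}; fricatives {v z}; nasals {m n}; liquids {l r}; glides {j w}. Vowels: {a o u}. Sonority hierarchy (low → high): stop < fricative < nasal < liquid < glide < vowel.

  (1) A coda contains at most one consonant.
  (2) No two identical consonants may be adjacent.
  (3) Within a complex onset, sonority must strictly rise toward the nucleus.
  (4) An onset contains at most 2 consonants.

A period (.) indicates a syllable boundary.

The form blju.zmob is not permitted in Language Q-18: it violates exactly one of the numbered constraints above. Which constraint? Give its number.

4

blju.zmob: syllable 1 onset /blj/ has 3 consonants (> 2).
This is a violation of constraint 4: "An onset contains at most 2 consonants."
The remaining constraints (1, 2, 3) are satisfied.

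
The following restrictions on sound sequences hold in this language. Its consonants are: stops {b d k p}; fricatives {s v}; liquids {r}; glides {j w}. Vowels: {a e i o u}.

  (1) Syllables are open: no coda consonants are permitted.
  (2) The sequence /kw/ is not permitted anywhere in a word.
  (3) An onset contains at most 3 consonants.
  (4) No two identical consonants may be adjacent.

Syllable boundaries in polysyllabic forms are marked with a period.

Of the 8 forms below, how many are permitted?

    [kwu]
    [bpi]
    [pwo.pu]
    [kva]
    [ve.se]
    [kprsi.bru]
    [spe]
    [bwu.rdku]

[kwu] — violates constraint 2: contains banned sequence /kw/ → not permitted
[bpi] — σ1 onset /bp/ (2C), coda /∅/ ok → permitted
[pwo.pu] — σ1 onset /pw/ (2C), coda /∅/ ok; σ2 onset /p/, coda /∅/ ok → permitted
[kva] — σ1 onset /kv/ (2C), coda /∅/ ok → permitted
[ve.se] — σ1 onset /v/, coda /∅/ ok; σ2 onset /s/, coda /∅/ ok → permitted
[kprsi.bru] — violates constraint 3: syllable 1 onset /kprs/ has 4 consonants (> 3) → not permitted
[spe] — σ1 onset /sp/ (2C), coda /∅/ ok → permitted
[bwu.rdku] — σ1 onset /bw/ (2C), coda /∅/ ok; σ2 onset /rdk/ (3C), coda /∅/ ok → permitted
Permitted: [bpi], [pwo.pu], [kva], [ve.se], [spe], [bwu.rdku] → 6.

6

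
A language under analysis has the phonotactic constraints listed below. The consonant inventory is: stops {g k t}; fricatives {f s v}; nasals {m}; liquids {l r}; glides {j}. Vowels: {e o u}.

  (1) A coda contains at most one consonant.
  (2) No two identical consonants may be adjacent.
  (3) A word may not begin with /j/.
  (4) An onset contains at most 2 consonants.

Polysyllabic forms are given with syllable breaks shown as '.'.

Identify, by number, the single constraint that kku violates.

2

kku: adjacent identical consonants /kk/.
This is a violation of constraint 2: "No two identical consonants may be adjacent."
The remaining constraints (1, 3, 4) are satisfied.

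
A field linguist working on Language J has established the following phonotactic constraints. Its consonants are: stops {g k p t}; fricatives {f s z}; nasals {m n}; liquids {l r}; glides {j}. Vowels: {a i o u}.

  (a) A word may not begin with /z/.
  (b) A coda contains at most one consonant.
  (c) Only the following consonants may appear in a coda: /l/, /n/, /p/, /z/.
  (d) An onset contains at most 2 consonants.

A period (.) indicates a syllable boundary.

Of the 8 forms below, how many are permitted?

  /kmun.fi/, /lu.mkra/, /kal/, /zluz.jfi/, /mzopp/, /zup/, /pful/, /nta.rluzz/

/kmun.fi/ — σ1 onset /km/ (2C), coda /n/ ok; σ2 onset /f/, coda /∅/ ok → permitted
/lu.mkra/ — violates constraint (d): syllable 2 onset /mkr/ has 3 consonants (> 2) → not permitted
/kal/ — σ1 onset /k/, coda /l/ ok → permitted
/zluz.jfi/ — violates constraint (a): word begins with /z/ → not permitted
/mzopp/ — violates constraint (b): syllable 1 coda /pp/ has 2 consonants (> 1) → not permitted
/zup/ — violates constraint (a): word begins with /z/ → not permitted
/pful/ — σ1 onset /pf/ (2C), coda /l/ ok → permitted
/nta.rluzz/ — violates constraint (b): syllable 2 coda /zz/ has 2 consonants (> 1) → not permitted
Permitted: /kmun.fi/, /kal/, /pful/ → 3.

3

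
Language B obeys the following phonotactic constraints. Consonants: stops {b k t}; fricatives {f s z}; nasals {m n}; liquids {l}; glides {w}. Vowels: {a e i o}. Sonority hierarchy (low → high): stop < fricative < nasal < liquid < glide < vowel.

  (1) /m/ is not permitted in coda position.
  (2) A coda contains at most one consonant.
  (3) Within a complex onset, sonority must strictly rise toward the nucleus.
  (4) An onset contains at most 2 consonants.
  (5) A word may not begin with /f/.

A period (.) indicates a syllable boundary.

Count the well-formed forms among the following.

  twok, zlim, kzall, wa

2

twok — σ1 onset /tw/ (1→5 rises), coda /k/ ok → well-formed
zlim — violates constraint 1: syllable 1 coda contains /m/ → ill-formed
kzall — violates constraint 2: syllable 1 coda /ll/ has 2 consonants (> 1) → ill-formed
wa — σ1 onset /w/, coda /∅/ ok → well-formed
Well-formed: twok, wa → 2.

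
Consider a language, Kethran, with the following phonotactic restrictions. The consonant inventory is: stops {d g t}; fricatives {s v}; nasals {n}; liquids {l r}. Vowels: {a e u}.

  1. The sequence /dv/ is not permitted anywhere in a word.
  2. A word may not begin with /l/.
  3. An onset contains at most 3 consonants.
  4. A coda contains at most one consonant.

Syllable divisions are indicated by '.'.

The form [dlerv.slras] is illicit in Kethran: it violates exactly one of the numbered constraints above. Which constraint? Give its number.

4

[dlerv.slras]: syllable 1 coda /rv/ has 2 consonants (> 1).
This is a violation of constraint 4: "A coda contains at most one consonant."
The remaining constraints (1, 2, 3) are satisfied.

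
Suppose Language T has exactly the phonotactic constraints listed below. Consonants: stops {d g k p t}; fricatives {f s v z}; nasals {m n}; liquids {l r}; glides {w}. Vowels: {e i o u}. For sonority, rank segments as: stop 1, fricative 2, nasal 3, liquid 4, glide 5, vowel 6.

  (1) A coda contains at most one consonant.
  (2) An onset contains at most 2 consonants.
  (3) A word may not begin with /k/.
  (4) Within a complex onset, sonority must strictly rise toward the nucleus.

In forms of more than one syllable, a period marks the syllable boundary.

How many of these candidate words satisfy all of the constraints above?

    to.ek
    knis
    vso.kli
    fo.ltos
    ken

to.ek — σ1 onset /t/, coda /∅/ ok; σ2 onset /∅/, coda /k/ ok → phonotactically legal
knis — violates constraint 3: word begins with /k/ → phonotactically illegal
vso.kli — violates constraint 4: syllable 1 onset /vs/: /v/ (fricative, 2) → /s/ (fricative, 2) does not rise → phonotactically illegal
fo.ltos — violates constraint 4: syllable 2 onset /lt/: /l/ (liquid, 4) → /t/ (stop, 1) does not rise → phonotactically illegal
ken — violates constraint 3: word begins with /k/ → phonotactically illegal
Phonotactically legal: to.ek → 1.

1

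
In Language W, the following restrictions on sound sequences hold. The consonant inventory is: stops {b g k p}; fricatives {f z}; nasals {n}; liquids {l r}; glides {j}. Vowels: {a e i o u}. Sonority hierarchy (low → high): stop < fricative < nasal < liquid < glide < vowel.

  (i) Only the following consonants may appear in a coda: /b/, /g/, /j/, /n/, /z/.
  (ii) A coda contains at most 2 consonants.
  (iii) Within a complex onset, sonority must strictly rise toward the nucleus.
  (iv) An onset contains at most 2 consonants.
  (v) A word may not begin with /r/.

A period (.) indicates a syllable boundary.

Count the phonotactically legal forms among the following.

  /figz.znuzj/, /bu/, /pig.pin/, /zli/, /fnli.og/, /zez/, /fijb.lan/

/figz.znuzj/ — σ1 onset /f/, coda /gz/ (2C) ok; σ2 onset /zn/ (2→3 rises), coda /zj/ (2C) ok → phonotactically legal
/bu/ — σ1 onset /b/, coda /∅/ ok → phonotactically legal
/pig.pin/ — σ1 onset /p/, coda /g/ ok; σ2 onset /p/, coda /n/ ok → phonotactically legal
/zli/ — σ1 onset /zl/ (2→4 rises), coda /∅/ ok → phonotactically legal
/fnli.og/ — violates constraint (iv): syllable 1 onset /fnl/ has 3 consonants (> 2) → phonotactically illegal
/zez/ — σ1 onset /z/, coda /z/ ok → phonotactically legal
/fijb.lan/ — σ1 onset /f/, coda /jb/ (2C) ok; σ2 onset /l/, coda /n/ ok → phonotactically legal
Phonotactically legal: /figz.znuzj/, /bu/, /pig.pin/, /zli/, /zez/, /fijb.lan/ → 6.

6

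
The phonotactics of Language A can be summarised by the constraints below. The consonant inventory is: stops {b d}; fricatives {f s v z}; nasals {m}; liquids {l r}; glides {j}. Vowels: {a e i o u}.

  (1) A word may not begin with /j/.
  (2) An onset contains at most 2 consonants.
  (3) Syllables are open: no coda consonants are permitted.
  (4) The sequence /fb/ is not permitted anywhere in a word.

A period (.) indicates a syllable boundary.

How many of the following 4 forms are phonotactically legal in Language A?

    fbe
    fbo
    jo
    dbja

fbe — violates constraint 4: contains banned sequence /fb/ → phonotactically illegal
fbo — violates constraint 4: contains banned sequence /fb/ → phonotactically illegal
jo — violates constraint 1: word begins with /j/ → phonotactically illegal
dbja — violates constraint 2: syllable 1 onset /dbj/ has 3 consonants (> 2) → phonotactically illegal
No form is phonotactically legal → 0.

0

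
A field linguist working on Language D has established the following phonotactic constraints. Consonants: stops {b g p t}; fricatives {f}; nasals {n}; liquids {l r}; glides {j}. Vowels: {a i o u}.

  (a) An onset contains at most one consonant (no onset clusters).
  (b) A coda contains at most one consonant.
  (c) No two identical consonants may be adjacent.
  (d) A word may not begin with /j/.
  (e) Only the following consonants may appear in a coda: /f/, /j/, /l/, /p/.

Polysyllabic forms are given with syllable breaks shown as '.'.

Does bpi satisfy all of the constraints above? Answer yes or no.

bpi — violates constraint (a): syllable 1 onset /bp/ has 2 consonants (> 1) → phonotactically illegal

no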